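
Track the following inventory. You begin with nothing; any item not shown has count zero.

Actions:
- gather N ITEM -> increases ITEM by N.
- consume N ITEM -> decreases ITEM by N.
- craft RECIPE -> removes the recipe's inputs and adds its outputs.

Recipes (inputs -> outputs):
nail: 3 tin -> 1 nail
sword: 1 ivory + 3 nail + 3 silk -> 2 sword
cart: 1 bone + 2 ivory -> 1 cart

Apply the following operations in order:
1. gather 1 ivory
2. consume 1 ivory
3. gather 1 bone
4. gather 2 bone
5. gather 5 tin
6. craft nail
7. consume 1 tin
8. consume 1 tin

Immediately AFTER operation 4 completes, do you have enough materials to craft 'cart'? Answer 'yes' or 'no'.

After 1 (gather 1 ivory): ivory=1
After 2 (consume 1 ivory): (empty)
After 3 (gather 1 bone): bone=1
After 4 (gather 2 bone): bone=3

Answer: no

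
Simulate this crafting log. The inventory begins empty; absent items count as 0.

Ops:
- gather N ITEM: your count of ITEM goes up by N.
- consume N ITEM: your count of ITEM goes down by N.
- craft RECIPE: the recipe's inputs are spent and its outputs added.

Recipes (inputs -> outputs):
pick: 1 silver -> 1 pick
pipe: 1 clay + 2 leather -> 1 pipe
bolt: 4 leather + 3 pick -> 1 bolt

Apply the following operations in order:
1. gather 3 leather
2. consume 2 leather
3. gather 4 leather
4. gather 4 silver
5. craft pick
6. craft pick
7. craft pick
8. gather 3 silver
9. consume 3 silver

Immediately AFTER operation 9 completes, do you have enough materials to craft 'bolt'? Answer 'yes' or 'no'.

Answer: yes

Derivation:
After 1 (gather 3 leather): leather=3
After 2 (consume 2 leather): leather=1
After 3 (gather 4 leather): leather=5
After 4 (gather 4 silver): leather=5 silver=4
After 5 (craft pick): leather=5 pick=1 silver=3
After 6 (craft pick): leather=5 pick=2 silver=2
After 7 (craft pick): leather=5 pick=3 silver=1
After 8 (gather 3 silver): leather=5 pick=3 silver=4
After 9 (consume 3 silver): leather=5 pick=3 silver=1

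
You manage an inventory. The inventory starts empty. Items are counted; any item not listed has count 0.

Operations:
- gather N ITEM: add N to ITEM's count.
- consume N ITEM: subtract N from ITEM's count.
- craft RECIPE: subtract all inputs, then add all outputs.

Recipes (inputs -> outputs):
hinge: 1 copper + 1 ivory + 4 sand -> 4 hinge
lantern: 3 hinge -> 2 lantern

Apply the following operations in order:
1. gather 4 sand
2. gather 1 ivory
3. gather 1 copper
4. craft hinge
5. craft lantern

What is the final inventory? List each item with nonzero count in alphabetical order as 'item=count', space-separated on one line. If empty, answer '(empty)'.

After 1 (gather 4 sand): sand=4
After 2 (gather 1 ivory): ivory=1 sand=4
After 3 (gather 1 copper): copper=1 ivory=1 sand=4
After 4 (craft hinge): hinge=4
After 5 (craft lantern): hinge=1 lantern=2

Answer: hinge=1 lantern=2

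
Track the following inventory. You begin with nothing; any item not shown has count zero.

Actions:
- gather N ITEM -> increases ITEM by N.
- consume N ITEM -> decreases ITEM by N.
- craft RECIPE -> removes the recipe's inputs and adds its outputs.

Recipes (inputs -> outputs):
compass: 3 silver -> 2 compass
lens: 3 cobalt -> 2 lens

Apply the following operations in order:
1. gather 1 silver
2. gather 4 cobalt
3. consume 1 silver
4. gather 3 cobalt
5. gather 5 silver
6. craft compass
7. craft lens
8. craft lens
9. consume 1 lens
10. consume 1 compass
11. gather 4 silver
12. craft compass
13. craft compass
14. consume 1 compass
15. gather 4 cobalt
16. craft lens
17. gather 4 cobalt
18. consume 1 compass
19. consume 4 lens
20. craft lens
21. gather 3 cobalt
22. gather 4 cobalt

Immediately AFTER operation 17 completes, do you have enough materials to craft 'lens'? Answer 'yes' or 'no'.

After 1 (gather 1 silver): silver=1
After 2 (gather 4 cobalt): cobalt=4 silver=1
After 3 (consume 1 silver): cobalt=4
After 4 (gather 3 cobalt): cobalt=7
After 5 (gather 5 silver): cobalt=7 silver=5
After 6 (craft compass): cobalt=7 compass=2 silver=2
After 7 (craft lens): cobalt=4 compass=2 lens=2 silver=2
After 8 (craft lens): cobalt=1 compass=2 lens=4 silver=2
After 9 (consume 1 lens): cobalt=1 compass=2 lens=3 silver=2
After 10 (consume 1 compass): cobalt=1 compass=1 lens=3 silver=2
After 11 (gather 4 silver): cobalt=1 compass=1 lens=3 silver=6
After 12 (craft compass): cobalt=1 compass=3 lens=3 silver=3
After 13 (craft compass): cobalt=1 compass=5 lens=3
After 14 (consume 1 compass): cobalt=1 compass=4 lens=3
After 15 (gather 4 cobalt): cobalt=5 compass=4 lens=3
After 16 (craft lens): cobalt=2 compass=4 lens=5
After 17 (gather 4 cobalt): cobalt=6 compass=4 lens=5

Answer: yes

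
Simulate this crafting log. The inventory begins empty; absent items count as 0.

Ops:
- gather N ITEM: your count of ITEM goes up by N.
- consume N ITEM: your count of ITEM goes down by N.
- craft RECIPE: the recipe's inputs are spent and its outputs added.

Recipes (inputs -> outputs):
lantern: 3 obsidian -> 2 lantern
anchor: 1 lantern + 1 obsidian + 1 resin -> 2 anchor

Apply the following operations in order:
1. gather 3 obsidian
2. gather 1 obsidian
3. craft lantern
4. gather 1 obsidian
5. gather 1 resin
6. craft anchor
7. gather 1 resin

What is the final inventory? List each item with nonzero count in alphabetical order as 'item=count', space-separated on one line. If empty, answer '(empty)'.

After 1 (gather 3 obsidian): obsidian=3
After 2 (gather 1 obsidian): obsidian=4
After 3 (craft lantern): lantern=2 obsidian=1
After 4 (gather 1 obsidian): lantern=2 obsidian=2
After 5 (gather 1 resin): lantern=2 obsidian=2 resin=1
After 6 (craft anchor): anchor=2 lantern=1 obsidian=1
After 7 (gather 1 resin): anchor=2 lantern=1 obsidian=1 resin=1

Answer: anchor=2 lantern=1 obsidian=1 resin=1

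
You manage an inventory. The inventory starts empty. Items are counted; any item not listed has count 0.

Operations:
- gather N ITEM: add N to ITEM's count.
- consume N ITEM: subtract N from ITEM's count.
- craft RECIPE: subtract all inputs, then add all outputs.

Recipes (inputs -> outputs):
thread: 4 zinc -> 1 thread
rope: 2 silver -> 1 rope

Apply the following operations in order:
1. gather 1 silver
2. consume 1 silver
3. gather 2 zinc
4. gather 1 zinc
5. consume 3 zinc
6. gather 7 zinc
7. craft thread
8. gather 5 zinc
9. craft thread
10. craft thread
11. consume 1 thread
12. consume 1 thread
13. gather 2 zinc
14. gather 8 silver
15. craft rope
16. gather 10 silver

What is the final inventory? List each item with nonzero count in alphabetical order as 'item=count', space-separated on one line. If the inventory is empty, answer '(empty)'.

After 1 (gather 1 silver): silver=1
After 2 (consume 1 silver): (empty)
After 3 (gather 2 zinc): zinc=2
After 4 (gather 1 zinc): zinc=3
After 5 (consume 3 zinc): (empty)
After 6 (gather 7 zinc): zinc=7
After 7 (craft thread): thread=1 zinc=3
After 8 (gather 5 zinc): thread=1 zinc=8
After 9 (craft thread): thread=2 zinc=4
After 10 (craft thread): thread=3
After 11 (consume 1 thread): thread=2
After 12 (consume 1 thread): thread=1
After 13 (gather 2 zinc): thread=1 zinc=2
After 14 (gather 8 silver): silver=8 thread=1 zinc=2
After 15 (craft rope): rope=1 silver=6 thread=1 zinc=2
After 16 (gather 10 silver): rope=1 silver=16 thread=1 zinc=2

Answer: rope=1 silver=16 thread=1 zinc=2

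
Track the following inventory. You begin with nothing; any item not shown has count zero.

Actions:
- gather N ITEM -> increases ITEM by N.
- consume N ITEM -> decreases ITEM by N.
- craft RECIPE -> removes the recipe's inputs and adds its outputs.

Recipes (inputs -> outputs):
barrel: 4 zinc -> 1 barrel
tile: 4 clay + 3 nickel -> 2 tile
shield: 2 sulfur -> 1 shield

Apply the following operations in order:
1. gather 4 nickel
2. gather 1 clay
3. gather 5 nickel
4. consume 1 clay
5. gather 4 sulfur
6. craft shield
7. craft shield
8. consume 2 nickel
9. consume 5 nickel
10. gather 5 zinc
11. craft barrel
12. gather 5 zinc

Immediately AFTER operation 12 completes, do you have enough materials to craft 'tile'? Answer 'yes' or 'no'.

Answer: no

Derivation:
After 1 (gather 4 nickel): nickel=4
After 2 (gather 1 clay): clay=1 nickel=4
After 3 (gather 5 nickel): clay=1 nickel=9
After 4 (consume 1 clay): nickel=9
After 5 (gather 4 sulfur): nickel=9 sulfur=4
After 6 (craft shield): nickel=9 shield=1 sulfur=2
After 7 (craft shield): nickel=9 shield=2
After 8 (consume 2 nickel): nickel=7 shield=2
After 9 (consume 5 nickel): nickel=2 shield=2
After 10 (gather 5 zinc): nickel=2 shield=2 zinc=5
After 11 (craft barrel): barrel=1 nickel=2 shield=2 zinc=1
After 12 (gather 5 zinc): barrel=1 nickel=2 shield=2 zinc=6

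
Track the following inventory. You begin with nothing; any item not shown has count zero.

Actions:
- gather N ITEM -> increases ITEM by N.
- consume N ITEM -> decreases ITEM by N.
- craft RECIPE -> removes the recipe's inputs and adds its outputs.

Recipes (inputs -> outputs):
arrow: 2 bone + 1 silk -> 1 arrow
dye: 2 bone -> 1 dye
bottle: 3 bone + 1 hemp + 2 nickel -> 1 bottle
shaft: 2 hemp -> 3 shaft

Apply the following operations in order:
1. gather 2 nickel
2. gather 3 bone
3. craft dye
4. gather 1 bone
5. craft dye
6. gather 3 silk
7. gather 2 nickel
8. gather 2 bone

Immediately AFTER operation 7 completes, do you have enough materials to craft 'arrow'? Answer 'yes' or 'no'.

Answer: no

Derivation:
After 1 (gather 2 nickel): nickel=2
After 2 (gather 3 bone): bone=3 nickel=2
After 3 (craft dye): bone=1 dye=1 nickel=2
After 4 (gather 1 bone): bone=2 dye=1 nickel=2
After 5 (craft dye): dye=2 nickel=2
After 6 (gather 3 silk): dye=2 nickel=2 silk=3
After 7 (gather 2 nickel): dye=2 nickel=4 silk=3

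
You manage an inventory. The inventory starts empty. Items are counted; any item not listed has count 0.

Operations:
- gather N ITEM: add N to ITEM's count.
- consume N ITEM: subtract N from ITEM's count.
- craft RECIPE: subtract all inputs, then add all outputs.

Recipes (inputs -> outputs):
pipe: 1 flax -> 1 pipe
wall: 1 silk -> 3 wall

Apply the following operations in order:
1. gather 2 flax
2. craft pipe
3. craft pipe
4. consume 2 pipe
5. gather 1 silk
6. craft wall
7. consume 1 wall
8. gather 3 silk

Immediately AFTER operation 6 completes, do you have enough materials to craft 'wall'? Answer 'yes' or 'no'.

After 1 (gather 2 flax): flax=2
After 2 (craft pipe): flax=1 pipe=1
After 3 (craft pipe): pipe=2
After 4 (consume 2 pipe): (empty)
After 5 (gather 1 silk): silk=1
After 6 (craft wall): wall=3

Answer: no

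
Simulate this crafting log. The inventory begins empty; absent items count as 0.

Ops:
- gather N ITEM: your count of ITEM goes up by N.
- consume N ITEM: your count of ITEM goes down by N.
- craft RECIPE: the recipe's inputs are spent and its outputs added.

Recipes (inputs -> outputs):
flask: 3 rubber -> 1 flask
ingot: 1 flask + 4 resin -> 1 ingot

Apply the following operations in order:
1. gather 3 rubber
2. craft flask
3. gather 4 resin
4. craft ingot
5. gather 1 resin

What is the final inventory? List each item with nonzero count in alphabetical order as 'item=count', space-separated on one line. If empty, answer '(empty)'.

Answer: ingot=1 resin=1

Derivation:
After 1 (gather 3 rubber): rubber=3
After 2 (craft flask): flask=1
After 3 (gather 4 resin): flask=1 resin=4
After 4 (craft ingot): ingot=1
After 5 (gather 1 resin): ingot=1 resin=1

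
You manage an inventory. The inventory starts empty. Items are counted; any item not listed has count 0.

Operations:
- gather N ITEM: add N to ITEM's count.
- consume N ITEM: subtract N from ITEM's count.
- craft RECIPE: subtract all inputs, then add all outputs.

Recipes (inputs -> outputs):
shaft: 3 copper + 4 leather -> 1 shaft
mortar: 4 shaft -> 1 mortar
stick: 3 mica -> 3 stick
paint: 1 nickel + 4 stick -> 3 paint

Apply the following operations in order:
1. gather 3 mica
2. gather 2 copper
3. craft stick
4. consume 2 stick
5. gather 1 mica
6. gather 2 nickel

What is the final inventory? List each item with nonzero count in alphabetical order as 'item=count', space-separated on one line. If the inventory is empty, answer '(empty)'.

After 1 (gather 3 mica): mica=3
After 2 (gather 2 copper): copper=2 mica=3
After 3 (craft stick): copper=2 stick=3
After 4 (consume 2 stick): copper=2 stick=1
After 5 (gather 1 mica): copper=2 mica=1 stick=1
After 6 (gather 2 nickel): copper=2 mica=1 nickel=2 stick=1

Answer: copper=2 mica=1 nickel=2 stick=1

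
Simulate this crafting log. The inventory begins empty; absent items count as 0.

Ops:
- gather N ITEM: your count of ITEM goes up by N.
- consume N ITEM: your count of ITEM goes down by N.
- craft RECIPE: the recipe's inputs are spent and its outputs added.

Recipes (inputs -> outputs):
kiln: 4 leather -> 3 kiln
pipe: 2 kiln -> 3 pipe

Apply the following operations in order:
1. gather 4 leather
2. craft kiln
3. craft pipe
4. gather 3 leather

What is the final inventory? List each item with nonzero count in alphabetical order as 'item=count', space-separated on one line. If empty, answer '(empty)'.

After 1 (gather 4 leather): leather=4
After 2 (craft kiln): kiln=3
After 3 (craft pipe): kiln=1 pipe=3
After 4 (gather 3 leather): kiln=1 leather=3 pipe=3

Answer: kiln=1 leather=3 pipe=3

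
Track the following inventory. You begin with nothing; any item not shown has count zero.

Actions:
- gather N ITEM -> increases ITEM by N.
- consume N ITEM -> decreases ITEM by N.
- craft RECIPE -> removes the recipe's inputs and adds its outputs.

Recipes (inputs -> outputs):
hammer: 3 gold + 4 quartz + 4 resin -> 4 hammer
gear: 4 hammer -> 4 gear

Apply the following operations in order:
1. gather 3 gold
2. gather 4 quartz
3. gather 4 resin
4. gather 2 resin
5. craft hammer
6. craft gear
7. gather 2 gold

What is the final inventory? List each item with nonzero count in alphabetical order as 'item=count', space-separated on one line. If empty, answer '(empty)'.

Answer: gear=4 gold=2 resin=2

Derivation:
After 1 (gather 3 gold): gold=3
After 2 (gather 4 quartz): gold=3 quartz=4
After 3 (gather 4 resin): gold=3 quartz=4 resin=4
After 4 (gather 2 resin): gold=3 quartz=4 resin=6
After 5 (craft hammer): hammer=4 resin=2
After 6 (craft gear): gear=4 resin=2
After 7 (gather 2 gold): gear=4 gold=2 resin=2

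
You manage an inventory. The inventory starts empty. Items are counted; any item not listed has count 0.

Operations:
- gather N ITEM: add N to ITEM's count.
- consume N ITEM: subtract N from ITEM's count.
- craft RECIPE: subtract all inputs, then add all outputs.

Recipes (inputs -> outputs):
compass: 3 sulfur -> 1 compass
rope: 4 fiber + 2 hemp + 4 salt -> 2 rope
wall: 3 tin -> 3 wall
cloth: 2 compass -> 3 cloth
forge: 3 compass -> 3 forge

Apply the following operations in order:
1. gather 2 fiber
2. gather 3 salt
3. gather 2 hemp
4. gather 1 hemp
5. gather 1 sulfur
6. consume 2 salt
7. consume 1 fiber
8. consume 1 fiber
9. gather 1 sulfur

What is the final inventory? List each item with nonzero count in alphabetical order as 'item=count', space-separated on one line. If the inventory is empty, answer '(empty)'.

Answer: hemp=3 salt=1 sulfur=2

Derivation:
After 1 (gather 2 fiber): fiber=2
After 2 (gather 3 salt): fiber=2 salt=3
After 3 (gather 2 hemp): fiber=2 hemp=2 salt=3
After 4 (gather 1 hemp): fiber=2 hemp=3 salt=3
After 5 (gather 1 sulfur): fiber=2 hemp=3 salt=3 sulfur=1
After 6 (consume 2 salt): fiber=2 hemp=3 salt=1 sulfur=1
After 7 (consume 1 fiber): fiber=1 hemp=3 salt=1 sulfur=1
After 8 (consume 1 fiber): hemp=3 salt=1 sulfur=1
After 9 (gather 1 sulfur): hemp=3 salt=1 sulfur=2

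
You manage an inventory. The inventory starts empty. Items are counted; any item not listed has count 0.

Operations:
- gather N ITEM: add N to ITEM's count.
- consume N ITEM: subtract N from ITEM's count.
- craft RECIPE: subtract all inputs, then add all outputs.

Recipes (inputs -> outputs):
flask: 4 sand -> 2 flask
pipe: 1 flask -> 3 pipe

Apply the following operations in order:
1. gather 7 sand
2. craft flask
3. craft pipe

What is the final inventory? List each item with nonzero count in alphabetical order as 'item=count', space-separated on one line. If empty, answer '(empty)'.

Answer: flask=1 pipe=3 sand=3

Derivation:
After 1 (gather 7 sand): sand=7
After 2 (craft flask): flask=2 sand=3
After 3 (craft pipe): flask=1 pipe=3 sand=3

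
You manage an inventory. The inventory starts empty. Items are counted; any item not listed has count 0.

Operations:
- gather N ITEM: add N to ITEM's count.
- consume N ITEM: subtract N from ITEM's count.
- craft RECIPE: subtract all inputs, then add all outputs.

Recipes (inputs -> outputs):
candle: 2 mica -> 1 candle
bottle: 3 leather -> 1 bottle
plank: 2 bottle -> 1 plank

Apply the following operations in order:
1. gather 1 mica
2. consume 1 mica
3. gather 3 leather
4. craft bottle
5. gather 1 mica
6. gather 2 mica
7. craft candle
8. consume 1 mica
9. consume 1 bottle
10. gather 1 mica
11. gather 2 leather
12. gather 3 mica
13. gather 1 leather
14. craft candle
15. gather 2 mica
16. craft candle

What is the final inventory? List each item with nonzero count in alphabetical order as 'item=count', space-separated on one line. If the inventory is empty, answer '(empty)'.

Answer: candle=3 leather=3 mica=2

Derivation:
After 1 (gather 1 mica): mica=1
After 2 (consume 1 mica): (empty)
After 3 (gather 3 leather): leather=3
After 4 (craft bottle): bottle=1
After 5 (gather 1 mica): bottle=1 mica=1
After 6 (gather 2 mica): bottle=1 mica=3
After 7 (craft candle): bottle=1 candle=1 mica=1
After 8 (consume 1 mica): bottle=1 candle=1
After 9 (consume 1 bottle): candle=1
After 10 (gather 1 mica): candle=1 mica=1
After 11 (gather 2 leather): candle=1 leather=2 mica=1
After 12 (gather 3 mica): candle=1 leather=2 mica=4
After 13 (gather 1 leather): candle=1 leather=3 mica=4
After 14 (craft candle): candle=2 leather=3 mica=2
After 15 (gather 2 mica): candle=2 leather=3 mica=4
After 16 (craft candle): candle=3 leather=3 mica=2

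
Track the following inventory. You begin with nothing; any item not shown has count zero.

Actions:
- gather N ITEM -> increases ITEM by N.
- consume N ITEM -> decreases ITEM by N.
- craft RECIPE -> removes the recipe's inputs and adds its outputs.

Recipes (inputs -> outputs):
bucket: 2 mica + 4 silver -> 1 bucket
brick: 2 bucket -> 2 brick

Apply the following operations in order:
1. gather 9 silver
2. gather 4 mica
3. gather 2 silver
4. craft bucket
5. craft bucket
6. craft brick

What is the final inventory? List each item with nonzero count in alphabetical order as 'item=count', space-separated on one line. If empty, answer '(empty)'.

Answer: brick=2 silver=3

Derivation:
After 1 (gather 9 silver): silver=9
After 2 (gather 4 mica): mica=4 silver=9
After 3 (gather 2 silver): mica=4 silver=11
After 4 (craft bucket): bucket=1 mica=2 silver=7
After 5 (craft bucket): bucket=2 silver=3
After 6 (craft brick): brick=2 silver=3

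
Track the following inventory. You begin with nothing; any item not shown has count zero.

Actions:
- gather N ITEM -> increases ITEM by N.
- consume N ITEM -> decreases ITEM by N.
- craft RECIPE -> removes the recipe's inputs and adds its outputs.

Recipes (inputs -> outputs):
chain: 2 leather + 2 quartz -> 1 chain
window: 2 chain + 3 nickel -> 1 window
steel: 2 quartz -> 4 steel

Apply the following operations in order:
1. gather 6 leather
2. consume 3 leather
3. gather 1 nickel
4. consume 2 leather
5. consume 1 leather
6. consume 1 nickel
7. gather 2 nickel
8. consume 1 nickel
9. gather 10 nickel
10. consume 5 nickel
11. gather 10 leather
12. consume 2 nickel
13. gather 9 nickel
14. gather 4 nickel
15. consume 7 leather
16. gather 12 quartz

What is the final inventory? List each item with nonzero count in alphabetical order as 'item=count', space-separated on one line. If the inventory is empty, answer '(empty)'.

Answer: leather=3 nickel=17 quartz=12

Derivation:
After 1 (gather 6 leather): leather=6
After 2 (consume 3 leather): leather=3
After 3 (gather 1 nickel): leather=3 nickel=1
After 4 (consume 2 leather): leather=1 nickel=1
After 5 (consume 1 leather): nickel=1
After 6 (consume 1 nickel): (empty)
After 7 (gather 2 nickel): nickel=2
After 8 (consume 1 nickel): nickel=1
After 9 (gather 10 nickel): nickel=11
After 10 (consume 5 nickel): nickel=6
After 11 (gather 10 leather): leather=10 nickel=6
After 12 (consume 2 nickel): leather=10 nickel=4
After 13 (gather 9 nickel): leather=10 nickel=13
After 14 (gather 4 nickel): leather=10 nickel=17
After 15 (consume 7 leather): leather=3 nickel=17
After 16 (gather 12 quartz): leather=3 nickel=17 quartz=12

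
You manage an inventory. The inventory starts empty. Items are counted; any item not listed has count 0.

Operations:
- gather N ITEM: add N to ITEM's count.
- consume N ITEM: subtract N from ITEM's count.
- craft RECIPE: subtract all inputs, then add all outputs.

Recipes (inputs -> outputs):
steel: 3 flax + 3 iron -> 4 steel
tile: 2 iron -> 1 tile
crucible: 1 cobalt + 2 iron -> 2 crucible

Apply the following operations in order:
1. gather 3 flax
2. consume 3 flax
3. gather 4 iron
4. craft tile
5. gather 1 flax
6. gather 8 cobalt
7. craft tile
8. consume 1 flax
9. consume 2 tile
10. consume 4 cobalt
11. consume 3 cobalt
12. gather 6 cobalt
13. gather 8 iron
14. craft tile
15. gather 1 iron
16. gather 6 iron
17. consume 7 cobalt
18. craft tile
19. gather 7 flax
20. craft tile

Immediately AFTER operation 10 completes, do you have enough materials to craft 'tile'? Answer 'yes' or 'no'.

Answer: no

Derivation:
After 1 (gather 3 flax): flax=3
After 2 (consume 3 flax): (empty)
After 3 (gather 4 iron): iron=4
After 4 (craft tile): iron=2 tile=1
After 5 (gather 1 flax): flax=1 iron=2 tile=1
After 6 (gather 8 cobalt): cobalt=8 flax=1 iron=2 tile=1
After 7 (craft tile): cobalt=8 flax=1 tile=2
After 8 (consume 1 flax): cobalt=8 tile=2
After 9 (consume 2 tile): cobalt=8
After 10 (consume 4 cobalt): cobalt=4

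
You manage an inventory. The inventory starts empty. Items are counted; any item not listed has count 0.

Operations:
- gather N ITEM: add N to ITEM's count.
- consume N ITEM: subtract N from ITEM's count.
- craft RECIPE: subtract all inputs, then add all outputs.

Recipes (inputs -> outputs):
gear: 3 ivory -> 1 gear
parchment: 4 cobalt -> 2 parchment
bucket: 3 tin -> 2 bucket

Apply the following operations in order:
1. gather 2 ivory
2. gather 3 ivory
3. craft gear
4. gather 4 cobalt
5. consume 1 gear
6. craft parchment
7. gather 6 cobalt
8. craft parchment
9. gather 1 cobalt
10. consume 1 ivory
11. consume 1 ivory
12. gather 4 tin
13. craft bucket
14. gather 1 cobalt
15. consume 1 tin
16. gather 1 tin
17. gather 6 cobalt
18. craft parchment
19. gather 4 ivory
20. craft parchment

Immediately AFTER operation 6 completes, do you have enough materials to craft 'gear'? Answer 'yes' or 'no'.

Answer: no

Derivation:
After 1 (gather 2 ivory): ivory=2
After 2 (gather 3 ivory): ivory=5
After 3 (craft gear): gear=1 ivory=2
After 4 (gather 4 cobalt): cobalt=4 gear=1 ivory=2
After 5 (consume 1 gear): cobalt=4 ivory=2
After 6 (craft parchment): ivory=2 parchment=2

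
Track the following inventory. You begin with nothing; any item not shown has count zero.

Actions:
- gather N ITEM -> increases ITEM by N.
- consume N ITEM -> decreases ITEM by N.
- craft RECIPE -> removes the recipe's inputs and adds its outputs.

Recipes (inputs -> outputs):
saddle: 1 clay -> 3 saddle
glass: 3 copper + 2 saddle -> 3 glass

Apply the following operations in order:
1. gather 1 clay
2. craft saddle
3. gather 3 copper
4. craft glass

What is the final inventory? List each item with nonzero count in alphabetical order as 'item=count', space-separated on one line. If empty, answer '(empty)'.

After 1 (gather 1 clay): clay=1
After 2 (craft saddle): saddle=3
After 3 (gather 3 copper): copper=3 saddle=3
After 4 (craft glass): glass=3 saddle=1

Answer: glass=3 saddle=1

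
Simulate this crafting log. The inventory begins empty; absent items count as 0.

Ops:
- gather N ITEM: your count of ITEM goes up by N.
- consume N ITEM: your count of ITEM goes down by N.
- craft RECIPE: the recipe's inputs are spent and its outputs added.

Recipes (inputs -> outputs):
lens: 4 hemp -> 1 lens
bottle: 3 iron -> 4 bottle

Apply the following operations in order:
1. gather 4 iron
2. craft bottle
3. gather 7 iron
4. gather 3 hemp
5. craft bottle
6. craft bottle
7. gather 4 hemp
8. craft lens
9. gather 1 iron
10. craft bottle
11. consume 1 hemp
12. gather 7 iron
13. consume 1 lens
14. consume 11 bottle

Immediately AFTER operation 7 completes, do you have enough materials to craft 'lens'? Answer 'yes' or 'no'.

Answer: yes

Derivation:
After 1 (gather 4 iron): iron=4
After 2 (craft bottle): bottle=4 iron=1
After 3 (gather 7 iron): bottle=4 iron=8
After 4 (gather 3 hemp): bottle=4 hemp=3 iron=8
After 5 (craft bottle): bottle=8 hemp=3 iron=5
After 6 (craft bottle): bottle=12 hemp=3 iron=2
After 7 (gather 4 hemp): bottle=12 hemp=7 iron=2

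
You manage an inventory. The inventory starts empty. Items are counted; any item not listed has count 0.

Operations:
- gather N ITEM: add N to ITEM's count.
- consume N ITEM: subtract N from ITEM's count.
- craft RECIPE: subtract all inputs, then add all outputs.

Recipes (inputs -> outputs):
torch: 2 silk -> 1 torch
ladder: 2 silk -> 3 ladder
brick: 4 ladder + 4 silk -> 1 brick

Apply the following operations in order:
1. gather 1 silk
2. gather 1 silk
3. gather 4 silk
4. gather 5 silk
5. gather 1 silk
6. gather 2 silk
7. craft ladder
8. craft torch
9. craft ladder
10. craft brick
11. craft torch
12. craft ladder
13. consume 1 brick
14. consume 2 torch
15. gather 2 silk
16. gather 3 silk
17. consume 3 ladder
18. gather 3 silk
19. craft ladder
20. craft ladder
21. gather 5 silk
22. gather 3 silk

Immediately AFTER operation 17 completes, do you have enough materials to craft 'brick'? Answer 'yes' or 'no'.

Answer: no

Derivation:
After 1 (gather 1 silk): silk=1
After 2 (gather 1 silk): silk=2
After 3 (gather 4 silk): silk=6
After 4 (gather 5 silk): silk=11
After 5 (gather 1 silk): silk=12
After 6 (gather 2 silk): silk=14
After 7 (craft ladder): ladder=3 silk=12
After 8 (craft torch): ladder=3 silk=10 torch=1
After 9 (craft ladder): ladder=6 silk=8 torch=1
After 10 (craft brick): brick=1 ladder=2 silk=4 torch=1
After 11 (craft torch): brick=1 ladder=2 silk=2 torch=2
After 12 (craft ladder): brick=1 ladder=5 torch=2
After 13 (consume 1 brick): ladder=5 torch=2
After 14 (consume 2 torch): ladder=5
After 15 (gather 2 silk): ladder=5 silk=2
After 16 (gather 3 silk): ladder=5 silk=5
After 17 (consume 3 ladder): ladder=2 silk=5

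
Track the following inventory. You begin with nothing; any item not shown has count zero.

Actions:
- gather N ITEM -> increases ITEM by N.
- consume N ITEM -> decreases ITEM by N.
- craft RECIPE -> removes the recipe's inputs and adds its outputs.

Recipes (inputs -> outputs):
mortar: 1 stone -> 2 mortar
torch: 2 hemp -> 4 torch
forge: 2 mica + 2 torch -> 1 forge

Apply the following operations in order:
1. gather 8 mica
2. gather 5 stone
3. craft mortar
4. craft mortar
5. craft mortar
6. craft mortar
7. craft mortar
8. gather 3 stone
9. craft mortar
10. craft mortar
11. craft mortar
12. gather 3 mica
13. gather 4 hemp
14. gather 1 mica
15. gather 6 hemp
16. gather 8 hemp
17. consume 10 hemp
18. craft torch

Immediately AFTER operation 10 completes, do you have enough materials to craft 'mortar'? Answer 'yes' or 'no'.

After 1 (gather 8 mica): mica=8
After 2 (gather 5 stone): mica=8 stone=5
After 3 (craft mortar): mica=8 mortar=2 stone=4
After 4 (craft mortar): mica=8 mortar=4 stone=3
After 5 (craft mortar): mica=8 mortar=6 stone=2
After 6 (craft mortar): mica=8 mortar=8 stone=1
After 7 (craft mortar): mica=8 mortar=10
After 8 (gather 3 stone): mica=8 mortar=10 stone=3
After 9 (craft mortar): mica=8 mortar=12 stone=2
After 10 (craft mortar): mica=8 mortar=14 stone=1

Answer: yes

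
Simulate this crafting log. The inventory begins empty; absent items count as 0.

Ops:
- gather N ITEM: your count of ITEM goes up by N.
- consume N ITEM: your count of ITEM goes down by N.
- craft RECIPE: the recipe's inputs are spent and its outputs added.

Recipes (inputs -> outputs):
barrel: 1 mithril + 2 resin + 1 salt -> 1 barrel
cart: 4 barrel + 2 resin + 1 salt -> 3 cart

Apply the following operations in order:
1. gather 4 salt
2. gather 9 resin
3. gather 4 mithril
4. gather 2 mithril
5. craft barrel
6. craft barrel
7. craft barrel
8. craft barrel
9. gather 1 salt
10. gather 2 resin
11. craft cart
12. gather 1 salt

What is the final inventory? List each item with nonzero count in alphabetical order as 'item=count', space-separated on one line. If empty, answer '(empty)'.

Answer: cart=3 mithril=2 resin=1 salt=1

Derivation:
After 1 (gather 4 salt): salt=4
After 2 (gather 9 resin): resin=9 salt=4
After 3 (gather 4 mithril): mithril=4 resin=9 salt=4
After 4 (gather 2 mithril): mithril=6 resin=9 salt=4
After 5 (craft barrel): barrel=1 mithril=5 resin=7 salt=3
After 6 (craft barrel): barrel=2 mithril=4 resin=5 salt=2
After 7 (craft barrel): barrel=3 mithril=3 resin=3 salt=1
After 8 (craft barrel): barrel=4 mithril=2 resin=1
After 9 (gather 1 salt): barrel=4 mithril=2 resin=1 salt=1
After 10 (gather 2 resin): barrel=4 mithril=2 resin=3 salt=1
After 11 (craft cart): cart=3 mithril=2 resin=1
After 12 (gather 1 salt): cart=3 mithril=2 resin=1 salt=1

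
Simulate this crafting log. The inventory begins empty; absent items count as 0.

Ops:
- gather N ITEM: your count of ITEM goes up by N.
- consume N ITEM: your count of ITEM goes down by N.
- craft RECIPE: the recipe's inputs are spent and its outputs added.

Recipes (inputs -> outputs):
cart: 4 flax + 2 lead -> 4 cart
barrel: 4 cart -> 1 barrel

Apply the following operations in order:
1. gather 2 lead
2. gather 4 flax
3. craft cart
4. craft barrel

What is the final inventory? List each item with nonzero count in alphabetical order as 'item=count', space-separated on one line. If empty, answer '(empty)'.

After 1 (gather 2 lead): lead=2
After 2 (gather 4 flax): flax=4 lead=2
After 3 (craft cart): cart=4
After 4 (craft barrel): barrel=1

Answer: barrel=1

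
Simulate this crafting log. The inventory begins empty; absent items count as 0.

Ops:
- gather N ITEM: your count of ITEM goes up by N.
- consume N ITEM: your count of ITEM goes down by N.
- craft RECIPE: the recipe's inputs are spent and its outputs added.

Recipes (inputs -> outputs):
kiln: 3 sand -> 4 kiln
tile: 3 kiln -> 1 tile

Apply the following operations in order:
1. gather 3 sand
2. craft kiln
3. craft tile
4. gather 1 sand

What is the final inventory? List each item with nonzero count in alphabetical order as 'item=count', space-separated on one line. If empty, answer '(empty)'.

After 1 (gather 3 sand): sand=3
After 2 (craft kiln): kiln=4
After 3 (craft tile): kiln=1 tile=1
After 4 (gather 1 sand): kiln=1 sand=1 tile=1

Answer: kiln=1 sand=1 tile=1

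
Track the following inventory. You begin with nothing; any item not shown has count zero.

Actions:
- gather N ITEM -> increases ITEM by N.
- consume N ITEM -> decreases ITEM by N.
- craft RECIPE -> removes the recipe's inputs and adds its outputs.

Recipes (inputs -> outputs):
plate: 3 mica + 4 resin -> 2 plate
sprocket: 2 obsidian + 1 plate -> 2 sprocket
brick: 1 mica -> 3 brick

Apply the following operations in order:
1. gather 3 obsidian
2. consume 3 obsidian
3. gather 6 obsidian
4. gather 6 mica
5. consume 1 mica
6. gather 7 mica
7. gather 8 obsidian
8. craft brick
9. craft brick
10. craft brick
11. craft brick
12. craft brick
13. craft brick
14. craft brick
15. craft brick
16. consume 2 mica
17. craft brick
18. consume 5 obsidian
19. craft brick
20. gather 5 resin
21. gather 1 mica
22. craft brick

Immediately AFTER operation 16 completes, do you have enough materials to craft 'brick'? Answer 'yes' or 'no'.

Answer: yes

Derivation:
After 1 (gather 3 obsidian): obsidian=3
After 2 (consume 3 obsidian): (empty)
After 3 (gather 6 obsidian): obsidian=6
After 4 (gather 6 mica): mica=6 obsidian=6
After 5 (consume 1 mica): mica=5 obsidian=6
After 6 (gather 7 mica): mica=12 obsidian=6
After 7 (gather 8 obsidian): mica=12 obsidian=14
After 8 (craft brick): brick=3 mica=11 obsidian=14
After 9 (craft brick): brick=6 mica=10 obsidian=14
After 10 (craft brick): brick=9 mica=9 obsidian=14
After 11 (craft brick): brick=12 mica=8 obsidian=14
After 12 (craft brick): brick=15 mica=7 obsidian=14
After 13 (craft brick): brick=18 mica=6 obsidian=14
After 14 (craft brick): brick=21 mica=5 obsidian=14
After 15 (craft brick): brick=24 mica=4 obsidian=14
After 16 (consume 2 mica): brick=24 mica=2 obsidian=14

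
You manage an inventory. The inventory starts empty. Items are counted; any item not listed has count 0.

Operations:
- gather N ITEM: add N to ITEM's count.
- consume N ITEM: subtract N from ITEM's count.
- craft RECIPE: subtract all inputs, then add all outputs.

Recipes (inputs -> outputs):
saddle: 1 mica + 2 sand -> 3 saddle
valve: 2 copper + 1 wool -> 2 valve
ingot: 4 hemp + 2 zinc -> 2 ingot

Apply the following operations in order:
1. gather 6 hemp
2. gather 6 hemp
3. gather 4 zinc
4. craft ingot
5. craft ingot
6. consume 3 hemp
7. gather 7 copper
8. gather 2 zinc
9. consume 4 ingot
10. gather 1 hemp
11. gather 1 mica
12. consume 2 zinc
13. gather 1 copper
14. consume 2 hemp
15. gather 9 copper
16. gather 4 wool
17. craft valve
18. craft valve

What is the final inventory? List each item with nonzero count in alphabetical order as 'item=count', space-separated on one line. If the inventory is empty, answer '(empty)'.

Answer: copper=13 mica=1 valve=4 wool=2

Derivation:
After 1 (gather 6 hemp): hemp=6
After 2 (gather 6 hemp): hemp=12
After 3 (gather 4 zinc): hemp=12 zinc=4
After 4 (craft ingot): hemp=8 ingot=2 zinc=2
After 5 (craft ingot): hemp=4 ingot=4
After 6 (consume 3 hemp): hemp=1 ingot=4
After 7 (gather 7 copper): copper=7 hemp=1 ingot=4
After 8 (gather 2 zinc): copper=7 hemp=1 ingot=4 zinc=2
After 9 (consume 4 ingot): copper=7 hemp=1 zinc=2
After 10 (gather 1 hemp): copper=7 hemp=2 zinc=2
After 11 (gather 1 mica): copper=7 hemp=2 mica=1 zinc=2
After 12 (consume 2 zinc): copper=7 hemp=2 mica=1
After 13 (gather 1 copper): copper=8 hemp=2 mica=1
After 14 (consume 2 hemp): copper=8 mica=1
After 15 (gather 9 copper): copper=17 mica=1
After 16 (gather 4 wool): copper=17 mica=1 wool=4
After 17 (craft valve): copper=15 mica=1 valve=2 wool=3
After 18 (craft valve): copper=13 mica=1 valve=4 wool=2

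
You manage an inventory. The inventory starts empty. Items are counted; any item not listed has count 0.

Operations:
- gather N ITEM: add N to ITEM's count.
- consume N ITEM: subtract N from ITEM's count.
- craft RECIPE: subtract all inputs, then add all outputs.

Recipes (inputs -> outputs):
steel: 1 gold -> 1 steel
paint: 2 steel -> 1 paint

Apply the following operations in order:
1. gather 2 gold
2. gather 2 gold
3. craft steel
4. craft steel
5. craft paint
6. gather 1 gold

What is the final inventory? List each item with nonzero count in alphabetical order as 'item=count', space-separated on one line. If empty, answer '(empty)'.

After 1 (gather 2 gold): gold=2
After 2 (gather 2 gold): gold=4
After 3 (craft steel): gold=3 steel=1
After 4 (craft steel): gold=2 steel=2
After 5 (craft paint): gold=2 paint=1
After 6 (gather 1 gold): gold=3 paint=1

Answer: gold=3 paint=1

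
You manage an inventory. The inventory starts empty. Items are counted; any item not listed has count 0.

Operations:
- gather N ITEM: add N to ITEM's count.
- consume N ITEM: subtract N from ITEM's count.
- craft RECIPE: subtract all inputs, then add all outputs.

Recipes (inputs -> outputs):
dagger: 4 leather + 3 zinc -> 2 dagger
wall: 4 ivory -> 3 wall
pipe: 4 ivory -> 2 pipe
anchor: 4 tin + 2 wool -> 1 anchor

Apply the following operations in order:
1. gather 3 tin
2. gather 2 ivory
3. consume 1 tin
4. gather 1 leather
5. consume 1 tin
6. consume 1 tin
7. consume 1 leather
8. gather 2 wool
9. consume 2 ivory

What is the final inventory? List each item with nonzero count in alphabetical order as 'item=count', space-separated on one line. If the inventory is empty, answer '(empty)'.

Answer: wool=2

Derivation:
After 1 (gather 3 tin): tin=3
After 2 (gather 2 ivory): ivory=2 tin=3
After 3 (consume 1 tin): ivory=2 tin=2
After 4 (gather 1 leather): ivory=2 leather=1 tin=2
After 5 (consume 1 tin): ivory=2 leather=1 tin=1
After 6 (consume 1 tin): ivory=2 leather=1
After 7 (consume 1 leather): ivory=2
After 8 (gather 2 wool): ivory=2 wool=2
After 9 (consume 2 ivory): wool=2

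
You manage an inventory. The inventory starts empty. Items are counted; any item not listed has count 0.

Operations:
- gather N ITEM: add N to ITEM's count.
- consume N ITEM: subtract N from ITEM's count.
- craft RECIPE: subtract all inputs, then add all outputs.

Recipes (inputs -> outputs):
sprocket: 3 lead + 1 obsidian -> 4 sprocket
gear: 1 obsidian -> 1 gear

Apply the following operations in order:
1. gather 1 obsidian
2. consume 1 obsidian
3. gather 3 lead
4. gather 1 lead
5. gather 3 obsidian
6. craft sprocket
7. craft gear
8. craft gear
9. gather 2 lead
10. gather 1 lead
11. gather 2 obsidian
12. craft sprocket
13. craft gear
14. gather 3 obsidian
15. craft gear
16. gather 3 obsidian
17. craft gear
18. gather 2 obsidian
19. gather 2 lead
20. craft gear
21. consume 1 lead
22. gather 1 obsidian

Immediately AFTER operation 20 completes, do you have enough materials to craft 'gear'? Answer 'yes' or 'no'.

Answer: yes

Derivation:
After 1 (gather 1 obsidian): obsidian=1
After 2 (consume 1 obsidian): (empty)
After 3 (gather 3 lead): lead=3
After 4 (gather 1 lead): lead=4
After 5 (gather 3 obsidian): lead=4 obsidian=3
After 6 (craft sprocket): lead=1 obsidian=2 sprocket=4
After 7 (craft gear): gear=1 lead=1 obsidian=1 sprocket=4
After 8 (craft gear): gear=2 lead=1 sprocket=4
After 9 (gather 2 lead): gear=2 lead=3 sprocket=4
After 10 (gather 1 lead): gear=2 lead=4 sprocket=4
After 11 (gather 2 obsidian): gear=2 lead=4 obsidian=2 sprocket=4
After 12 (craft sprocket): gear=2 lead=1 obsidian=1 sprocket=8
After 13 (craft gear): gear=3 lead=1 sprocket=8
After 14 (gather 3 obsidian): gear=3 lead=1 obsidian=3 sprocket=8
After 15 (craft gear): gear=4 lead=1 obsidian=2 sprocket=8
After 16 (gather 3 obsidian): gear=4 lead=1 obsidian=5 sprocket=8
After 17 (craft gear): gear=5 lead=1 obsidian=4 sprocket=8
After 18 (gather 2 obsidian): gear=5 lead=1 obsidian=6 sprocket=8
After 19 (gather 2 lead): gear=5 lead=3 obsidian=6 sprocket=8
After 20 (craft gear): gear=6 lead=3 obsidian=5 sprocket=8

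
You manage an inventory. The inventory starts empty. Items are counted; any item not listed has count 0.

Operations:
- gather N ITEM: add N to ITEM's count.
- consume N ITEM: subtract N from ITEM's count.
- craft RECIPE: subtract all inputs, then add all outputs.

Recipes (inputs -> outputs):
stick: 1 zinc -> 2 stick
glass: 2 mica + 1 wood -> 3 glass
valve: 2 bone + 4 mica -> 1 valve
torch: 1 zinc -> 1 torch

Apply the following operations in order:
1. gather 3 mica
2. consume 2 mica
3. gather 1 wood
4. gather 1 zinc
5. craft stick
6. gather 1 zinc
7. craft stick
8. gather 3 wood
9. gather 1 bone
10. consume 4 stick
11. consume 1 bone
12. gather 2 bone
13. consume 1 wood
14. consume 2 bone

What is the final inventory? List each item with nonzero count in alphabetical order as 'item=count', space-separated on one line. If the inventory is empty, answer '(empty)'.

After 1 (gather 3 mica): mica=3
After 2 (consume 2 mica): mica=1
After 3 (gather 1 wood): mica=1 wood=1
After 4 (gather 1 zinc): mica=1 wood=1 zinc=1
After 5 (craft stick): mica=1 stick=2 wood=1
After 6 (gather 1 zinc): mica=1 stick=2 wood=1 zinc=1
After 7 (craft stick): mica=1 stick=4 wood=1
After 8 (gather 3 wood): mica=1 stick=4 wood=4
After 9 (gather 1 bone): bone=1 mica=1 stick=4 wood=4
After 10 (consume 4 stick): bone=1 mica=1 wood=4
After 11 (consume 1 bone): mica=1 wood=4
After 12 (gather 2 bone): bone=2 mica=1 wood=4
After 13 (consume 1 wood): bone=2 mica=1 wood=3
After 14 (consume 2 bone): mica=1 wood=3

Answer: mica=1 wood=3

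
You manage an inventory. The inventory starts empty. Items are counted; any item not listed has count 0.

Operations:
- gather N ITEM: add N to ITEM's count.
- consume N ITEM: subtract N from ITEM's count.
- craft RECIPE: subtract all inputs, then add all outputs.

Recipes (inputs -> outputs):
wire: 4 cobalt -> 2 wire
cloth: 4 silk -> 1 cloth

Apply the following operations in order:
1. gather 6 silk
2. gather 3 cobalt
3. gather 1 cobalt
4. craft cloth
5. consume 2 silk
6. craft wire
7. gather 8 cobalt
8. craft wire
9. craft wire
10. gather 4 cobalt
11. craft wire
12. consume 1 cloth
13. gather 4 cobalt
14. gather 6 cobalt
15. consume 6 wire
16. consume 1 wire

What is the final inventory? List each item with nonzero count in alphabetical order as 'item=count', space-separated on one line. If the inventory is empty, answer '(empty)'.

Answer: cobalt=10 wire=1

Derivation:
After 1 (gather 6 silk): silk=6
After 2 (gather 3 cobalt): cobalt=3 silk=6
After 3 (gather 1 cobalt): cobalt=4 silk=6
After 4 (craft cloth): cloth=1 cobalt=4 silk=2
After 5 (consume 2 silk): cloth=1 cobalt=4
After 6 (craft wire): cloth=1 wire=2
After 7 (gather 8 cobalt): cloth=1 cobalt=8 wire=2
After 8 (craft wire): cloth=1 cobalt=4 wire=4
After 9 (craft wire): cloth=1 wire=6
After 10 (gather 4 cobalt): cloth=1 cobalt=4 wire=6
After 11 (craft wire): cloth=1 wire=8
After 12 (consume 1 cloth): wire=8
After 13 (gather 4 cobalt): cobalt=4 wire=8
After 14 (gather 6 cobalt): cobalt=10 wire=8
After 15 (consume 6 wire): cobalt=10 wire=2
After 16 (consume 1 wire): cobalt=10 wire=1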